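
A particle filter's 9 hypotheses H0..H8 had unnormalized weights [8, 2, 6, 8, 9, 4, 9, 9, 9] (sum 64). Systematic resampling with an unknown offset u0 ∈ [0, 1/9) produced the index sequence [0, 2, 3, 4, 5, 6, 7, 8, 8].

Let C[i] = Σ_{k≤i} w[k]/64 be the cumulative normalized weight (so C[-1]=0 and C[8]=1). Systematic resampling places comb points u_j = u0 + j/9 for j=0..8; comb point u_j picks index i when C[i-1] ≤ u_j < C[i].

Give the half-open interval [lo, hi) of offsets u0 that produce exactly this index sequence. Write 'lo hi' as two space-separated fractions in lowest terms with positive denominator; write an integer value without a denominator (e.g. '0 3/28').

C = [1/8, 5/32, 1/4, 3/8, 33/64, 37/64, 23/32, 55/64, 1]
j=0 picked index 0: u0 ∈ [0, 1/8)
j=1 picked index 2: u0 ∈ [13/288, 5/36)
j=2 picked index 3: u0 ∈ [1/36, 11/72)
j=3 picked index 4: u0 ∈ [1/24, 35/192)
j=4 picked index 5: u0 ∈ [41/576, 77/576)
j=5 picked index 6: u0 ∈ [13/576, 47/288)
j=6 picked index 7: u0 ∈ [5/96, 37/192)
j=7 picked index 8: u0 ∈ [47/576, 2/9)
j=8 picked index 8: u0 ∈ [-17/576, 1/9)
intersection: [47/576, 1/9)

47/576 1/9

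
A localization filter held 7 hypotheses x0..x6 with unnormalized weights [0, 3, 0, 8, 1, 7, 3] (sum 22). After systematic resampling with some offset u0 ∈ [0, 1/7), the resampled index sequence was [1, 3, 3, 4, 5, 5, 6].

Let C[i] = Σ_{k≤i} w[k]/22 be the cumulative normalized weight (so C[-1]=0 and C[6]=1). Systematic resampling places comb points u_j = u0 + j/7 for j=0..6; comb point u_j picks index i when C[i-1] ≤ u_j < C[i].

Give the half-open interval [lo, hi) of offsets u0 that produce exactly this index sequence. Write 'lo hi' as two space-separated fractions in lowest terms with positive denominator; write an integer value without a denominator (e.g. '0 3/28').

1/14 9/77

C = [0, 3/22, 3/22, 1/2, 6/11, 19/22, 1]
j=0 picked index 1: u0 ∈ [0, 3/22)
j=1 picked index 3: u0 ∈ [-1/154, 5/14)
j=2 picked index 3: u0 ∈ [-23/154, 3/14)
j=3 picked index 4: u0 ∈ [1/14, 9/77)
j=4 picked index 5: u0 ∈ [-2/77, 45/154)
j=5 picked index 5: u0 ∈ [-13/77, 23/154)
j=6 picked index 6: u0 ∈ [1/154, 1/7)
intersection: [1/14, 9/77)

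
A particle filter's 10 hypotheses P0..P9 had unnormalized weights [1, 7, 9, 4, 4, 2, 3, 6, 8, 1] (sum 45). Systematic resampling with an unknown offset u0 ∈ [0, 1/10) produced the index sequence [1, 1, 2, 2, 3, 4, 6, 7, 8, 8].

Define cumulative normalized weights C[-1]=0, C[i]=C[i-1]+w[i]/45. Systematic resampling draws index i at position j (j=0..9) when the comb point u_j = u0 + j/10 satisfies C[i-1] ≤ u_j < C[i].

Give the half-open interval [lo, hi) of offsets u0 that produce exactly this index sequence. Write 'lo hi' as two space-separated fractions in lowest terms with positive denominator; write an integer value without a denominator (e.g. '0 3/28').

C = [1/45, 8/45, 17/45, 7/15, 5/9, 3/5, 2/3, 4/5, 44/45, 1]
j=0 picked index 1: u0 ∈ [1/45, 8/45)
j=1 picked index 1: u0 ∈ [-7/90, 7/90)
j=2 picked index 2: u0 ∈ [-1/45, 8/45)
j=3 picked index 2: u0 ∈ [-11/90, 7/90)
j=4 picked index 3: u0 ∈ [-1/45, 1/15)
j=5 picked index 4: u0 ∈ [-1/30, 1/18)
j=6 picked index 6: u0 ∈ [0, 1/15)
j=7 picked index 7: u0 ∈ [-1/30, 1/10)
j=8 picked index 8: u0 ∈ [0, 8/45)
j=9 picked index 8: u0 ∈ [-1/10, 7/90)
intersection: [1/45, 1/18)

1/45 1/18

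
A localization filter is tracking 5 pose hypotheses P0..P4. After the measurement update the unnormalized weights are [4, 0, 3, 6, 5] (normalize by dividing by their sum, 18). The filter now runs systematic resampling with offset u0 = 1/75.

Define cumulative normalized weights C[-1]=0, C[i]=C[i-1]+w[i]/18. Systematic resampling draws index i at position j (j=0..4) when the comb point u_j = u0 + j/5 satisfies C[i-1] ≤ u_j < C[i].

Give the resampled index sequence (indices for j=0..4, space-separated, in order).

C = [2/9, 2/9, 7/18, 13/18, 1]
j=0: u_0=1/75 ∈ [0, 2/9) → index 0
j=1: u_1=16/75 ∈ [0, 2/9) → index 0
j=2: u_2=31/75 ∈ [7/18, 13/18) → index 3
j=3: u_3=46/75 ∈ [7/18, 13/18) → index 3
j=4: u_4=61/75 ∈ [13/18, 1) → index 4

0 0 3 3 4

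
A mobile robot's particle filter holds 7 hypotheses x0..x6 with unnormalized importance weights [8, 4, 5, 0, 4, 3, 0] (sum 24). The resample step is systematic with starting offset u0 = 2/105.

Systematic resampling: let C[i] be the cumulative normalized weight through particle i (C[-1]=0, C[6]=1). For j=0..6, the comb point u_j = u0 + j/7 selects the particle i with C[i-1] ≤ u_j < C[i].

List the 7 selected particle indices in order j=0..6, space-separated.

C = [1/3, 1/2, 17/24, 17/24, 7/8, 1, 1]
j=0: u_0=2/105 ∈ [0, 1/3) → index 0
j=1: u_1=17/105 ∈ [0, 1/3) → index 0
j=2: u_2=32/105 ∈ [0, 1/3) → index 0
j=3: u_3=47/105 ∈ [1/3, 1/2) → index 1
j=4: u_4=62/105 ∈ [1/2, 17/24) → index 2
j=5: u_5=11/15 ∈ [17/24, 7/8) → index 4
j=6: u_6=92/105 ∈ [7/8, 1) → index 5

0 0 0 1 2 4 5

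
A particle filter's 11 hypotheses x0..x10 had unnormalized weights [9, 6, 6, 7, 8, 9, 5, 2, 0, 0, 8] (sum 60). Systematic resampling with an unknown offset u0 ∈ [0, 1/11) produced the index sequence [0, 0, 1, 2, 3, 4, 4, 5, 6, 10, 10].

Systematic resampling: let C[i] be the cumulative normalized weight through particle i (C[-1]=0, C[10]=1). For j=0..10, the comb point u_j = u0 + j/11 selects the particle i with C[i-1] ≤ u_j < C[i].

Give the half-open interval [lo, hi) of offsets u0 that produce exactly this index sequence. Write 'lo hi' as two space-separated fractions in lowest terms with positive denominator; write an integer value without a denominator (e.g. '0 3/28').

C = [3/20, 1/4, 7/20, 7/15, 3/5, 3/4, 5/6, 13/15, 13/15, 13/15, 1]
j=0 picked index 0: u0 ∈ [0, 3/20)
j=1 picked index 0: u0 ∈ [-1/11, 13/220)
j=2 picked index 1: u0 ∈ [-7/220, 3/44)
j=3 picked index 2: u0 ∈ [-1/44, 17/220)
j=4 picked index 3: u0 ∈ [-3/220, 17/165)
j=5 picked index 4: u0 ∈ [2/165, 8/55)
j=6 picked index 4: u0 ∈ [-13/165, 3/55)
j=7 picked index 5: u0 ∈ [-2/55, 5/44)
j=8 picked index 6: u0 ∈ [1/44, 7/66)
j=9 picked index 10: u0 ∈ [8/165, 2/11)
j=10 picked index 10: u0 ∈ [-7/165, 1/11)
intersection: [8/165, 3/55)

8/165 3/55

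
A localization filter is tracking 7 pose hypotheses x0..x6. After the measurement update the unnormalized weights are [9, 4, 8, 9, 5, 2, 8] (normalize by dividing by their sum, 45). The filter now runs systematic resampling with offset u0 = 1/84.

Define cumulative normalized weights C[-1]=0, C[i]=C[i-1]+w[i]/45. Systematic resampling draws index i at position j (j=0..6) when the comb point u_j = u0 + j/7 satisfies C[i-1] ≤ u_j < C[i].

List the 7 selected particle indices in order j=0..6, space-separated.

C = [1/5, 13/45, 7/15, 2/3, 7/9, 37/45, 1]
j=0: u_0=1/84 ∈ [0, 1/5) → index 0
j=1: u_1=13/84 ∈ [0, 1/5) → index 0
j=2: u_2=25/84 ∈ [13/45, 7/15) → index 2
j=3: u_3=37/84 ∈ [13/45, 7/15) → index 2
j=4: u_4=7/12 ∈ [7/15, 2/3) → index 3
j=5: u_5=61/84 ∈ [2/3, 7/9) → index 4
j=6: u_6=73/84 ∈ [37/45, 1) → index 6

0 0 2 2 3 4 6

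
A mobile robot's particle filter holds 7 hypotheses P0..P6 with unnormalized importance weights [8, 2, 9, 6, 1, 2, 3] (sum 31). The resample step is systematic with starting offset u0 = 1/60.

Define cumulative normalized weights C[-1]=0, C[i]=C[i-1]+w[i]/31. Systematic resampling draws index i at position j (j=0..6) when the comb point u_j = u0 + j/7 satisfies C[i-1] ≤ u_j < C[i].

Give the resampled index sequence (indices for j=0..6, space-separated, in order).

0 0 1 2 2 3 5

C = [8/31, 10/31, 19/31, 25/31, 26/31, 28/31, 1]
j=0: u_0=1/60 ∈ [0, 8/31) → index 0
j=1: u_1=67/420 ∈ [0, 8/31) → index 0
j=2: u_2=127/420 ∈ [8/31, 10/31) → index 1
j=3: u_3=187/420 ∈ [10/31, 19/31) → index 2
j=4: u_4=247/420 ∈ [10/31, 19/31) → index 2
j=5: u_5=307/420 ∈ [19/31, 25/31) → index 3
j=6: u_6=367/420 ∈ [26/31, 28/31) → index 5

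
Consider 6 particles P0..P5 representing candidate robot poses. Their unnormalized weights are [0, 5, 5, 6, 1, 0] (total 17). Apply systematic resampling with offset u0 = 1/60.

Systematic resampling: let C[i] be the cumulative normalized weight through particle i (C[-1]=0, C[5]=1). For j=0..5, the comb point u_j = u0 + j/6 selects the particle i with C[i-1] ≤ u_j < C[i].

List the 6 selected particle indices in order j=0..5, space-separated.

C = [0, 5/17, 10/17, 16/17, 1, 1]
j=0: u_0=1/60 ∈ [0, 5/17) → index 1
j=1: u_1=11/60 ∈ [0, 5/17) → index 1
j=2: u_2=7/20 ∈ [5/17, 10/17) → index 2
j=3: u_3=31/60 ∈ [5/17, 10/17) → index 2
j=4: u_4=41/60 ∈ [10/17, 16/17) → index 3
j=5: u_5=17/20 ∈ [10/17, 16/17) → index 3

1 1 2 2 3 3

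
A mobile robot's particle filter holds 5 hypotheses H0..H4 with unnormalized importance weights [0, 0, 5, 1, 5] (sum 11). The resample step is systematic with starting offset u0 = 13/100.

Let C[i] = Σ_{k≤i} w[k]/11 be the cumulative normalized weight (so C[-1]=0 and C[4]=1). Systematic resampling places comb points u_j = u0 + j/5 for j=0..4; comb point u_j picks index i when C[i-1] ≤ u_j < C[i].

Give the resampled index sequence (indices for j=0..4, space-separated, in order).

C = [0, 0, 5/11, 6/11, 1]
j=0: u_0=13/100 ∈ [0, 5/11) → index 2
j=1: u_1=33/100 ∈ [0, 5/11) → index 2
j=2: u_2=53/100 ∈ [5/11, 6/11) → index 3
j=3: u_3=73/100 ∈ [6/11, 1) → index 4
j=4: u_4=93/100 ∈ [6/11, 1) → index 4

2 2 3 4 4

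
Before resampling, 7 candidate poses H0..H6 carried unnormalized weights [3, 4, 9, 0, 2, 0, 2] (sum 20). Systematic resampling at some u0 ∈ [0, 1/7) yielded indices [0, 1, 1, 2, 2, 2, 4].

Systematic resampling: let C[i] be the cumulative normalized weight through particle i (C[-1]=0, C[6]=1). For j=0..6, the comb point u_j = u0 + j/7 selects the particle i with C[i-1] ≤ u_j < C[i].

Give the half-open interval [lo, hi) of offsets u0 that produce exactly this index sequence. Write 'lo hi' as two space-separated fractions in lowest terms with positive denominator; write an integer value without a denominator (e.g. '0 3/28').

1/140 3/70

C = [3/20, 7/20, 4/5, 4/5, 9/10, 9/10, 1]
j=0 picked index 0: u0 ∈ [0, 3/20)
j=1 picked index 1: u0 ∈ [1/140, 29/140)
j=2 picked index 1: u0 ∈ [-19/140, 9/140)
j=3 picked index 2: u0 ∈ [-11/140, 13/35)
j=4 picked index 2: u0 ∈ [-31/140, 8/35)
j=5 picked index 2: u0 ∈ [-51/140, 3/35)
j=6 picked index 4: u0 ∈ [-2/35, 3/70)
intersection: [1/140, 3/70)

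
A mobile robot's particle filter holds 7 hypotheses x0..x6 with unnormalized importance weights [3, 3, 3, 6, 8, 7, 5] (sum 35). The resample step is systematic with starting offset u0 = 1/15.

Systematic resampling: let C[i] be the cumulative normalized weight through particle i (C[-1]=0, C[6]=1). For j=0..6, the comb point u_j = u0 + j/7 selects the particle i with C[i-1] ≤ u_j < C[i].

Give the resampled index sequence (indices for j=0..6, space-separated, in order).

0 2 3 4 4 5 6

C = [3/35, 6/35, 9/35, 3/7, 23/35, 6/7, 1]
j=0: u_0=1/15 ∈ [0, 3/35) → index 0
j=1: u_1=22/105 ∈ [6/35, 9/35) → index 2
j=2: u_2=37/105 ∈ [9/35, 3/7) → index 3
j=3: u_3=52/105 ∈ [3/7, 23/35) → index 4
j=4: u_4=67/105 ∈ [3/7, 23/35) → index 4
j=5: u_5=82/105 ∈ [23/35, 6/7) → index 5
j=6: u_6=97/105 ∈ [6/7, 1) → index 6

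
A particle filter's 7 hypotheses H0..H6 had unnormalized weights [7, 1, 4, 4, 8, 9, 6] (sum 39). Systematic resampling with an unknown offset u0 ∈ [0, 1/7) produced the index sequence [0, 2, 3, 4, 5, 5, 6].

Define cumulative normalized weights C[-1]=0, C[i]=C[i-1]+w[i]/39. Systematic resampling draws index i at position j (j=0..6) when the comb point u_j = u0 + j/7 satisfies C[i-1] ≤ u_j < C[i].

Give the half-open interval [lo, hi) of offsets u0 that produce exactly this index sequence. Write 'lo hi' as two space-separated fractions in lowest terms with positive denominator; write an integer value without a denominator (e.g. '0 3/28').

17/273 34/273

C = [7/39, 8/39, 4/13, 16/39, 8/13, 11/13, 1]
j=0 picked index 0: u0 ∈ [0, 7/39)
j=1 picked index 2: u0 ∈ [17/273, 15/91)
j=2 picked index 3: u0 ∈ [2/91, 34/273)
j=3 picked index 4: u0 ∈ [-5/273, 17/91)
j=4 picked index 5: u0 ∈ [4/91, 25/91)
j=5 picked index 5: u0 ∈ [-9/91, 12/91)
j=6 picked index 6: u0 ∈ [-1/91, 1/7)
intersection: [17/273, 34/273)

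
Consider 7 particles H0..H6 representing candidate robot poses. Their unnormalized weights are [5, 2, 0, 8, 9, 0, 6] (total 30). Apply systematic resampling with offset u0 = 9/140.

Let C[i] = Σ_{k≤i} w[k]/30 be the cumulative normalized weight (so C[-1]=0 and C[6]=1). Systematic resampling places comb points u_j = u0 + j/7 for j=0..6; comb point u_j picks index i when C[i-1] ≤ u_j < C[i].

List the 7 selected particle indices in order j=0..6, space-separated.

C = [1/6, 7/30, 7/30, 1/2, 4/5, 4/5, 1]
j=0: u_0=9/140 ∈ [0, 1/6) → index 0
j=1: u_1=29/140 ∈ [1/6, 7/30) → index 1
j=2: u_2=7/20 ∈ [7/30, 1/2) → index 3
j=3: u_3=69/140 ∈ [7/30, 1/2) → index 3
j=4: u_4=89/140 ∈ [1/2, 4/5) → index 4
j=5: u_5=109/140 ∈ [1/2, 4/5) → index 4
j=6: u_6=129/140 ∈ [4/5, 1) → index 6

0 1 3 3 4 4 6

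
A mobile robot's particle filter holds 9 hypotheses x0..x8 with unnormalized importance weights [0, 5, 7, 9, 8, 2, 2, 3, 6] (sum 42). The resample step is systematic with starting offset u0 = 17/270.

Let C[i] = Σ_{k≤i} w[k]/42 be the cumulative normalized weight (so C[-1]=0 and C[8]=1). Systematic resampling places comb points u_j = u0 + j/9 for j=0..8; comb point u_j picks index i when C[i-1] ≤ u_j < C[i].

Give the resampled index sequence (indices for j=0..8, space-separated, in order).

C = [0, 5/42, 2/7, 1/2, 29/42, 31/42, 11/14, 6/7, 1]
j=0: u_0=17/270 ∈ [0, 5/42) → index 1
j=1: u_1=47/270 ∈ [5/42, 2/7) → index 2
j=2: u_2=77/270 ∈ [5/42, 2/7) → index 2
j=3: u_3=107/270 ∈ [2/7, 1/2) → index 3
j=4: u_4=137/270 ∈ [1/2, 29/42) → index 4
j=5: u_5=167/270 ∈ [1/2, 29/42) → index 4
j=6: u_6=197/270 ∈ [29/42, 31/42) → index 5
j=7: u_7=227/270 ∈ [11/14, 6/7) → index 7
j=8: u_8=257/270 ∈ [6/7, 1) → index 8

1 2 2 3 4 4 5 7 8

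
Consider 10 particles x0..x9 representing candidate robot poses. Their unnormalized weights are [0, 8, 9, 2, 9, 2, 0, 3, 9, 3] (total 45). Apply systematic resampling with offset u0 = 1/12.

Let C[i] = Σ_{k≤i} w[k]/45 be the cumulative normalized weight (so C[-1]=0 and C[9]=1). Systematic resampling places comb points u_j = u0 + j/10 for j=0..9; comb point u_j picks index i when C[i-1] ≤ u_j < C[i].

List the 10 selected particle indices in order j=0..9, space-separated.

C = [0, 8/45, 17/45, 19/45, 28/45, 2/3, 2/3, 11/15, 14/15, 1]
j=0: u_0=1/12 ∈ [0, 8/45) → index 1
j=1: u_1=11/60 ∈ [8/45, 17/45) → index 2
j=2: u_2=17/60 ∈ [8/45, 17/45) → index 2
j=3: u_3=23/60 ∈ [17/45, 19/45) → index 3
j=4: u_4=29/60 ∈ [19/45, 28/45) → index 4
j=5: u_5=7/12 ∈ [19/45, 28/45) → index 4
j=6: u_6=41/60 ∈ [2/3, 11/15) → index 7
j=7: u_7=47/60 ∈ [11/15, 14/15) → index 8
j=8: u_8=53/60 ∈ [11/15, 14/15) → index 8
j=9: u_9=59/60 ∈ [14/15, 1) → index 9

1 2 2 3 4 4 7 8 8 9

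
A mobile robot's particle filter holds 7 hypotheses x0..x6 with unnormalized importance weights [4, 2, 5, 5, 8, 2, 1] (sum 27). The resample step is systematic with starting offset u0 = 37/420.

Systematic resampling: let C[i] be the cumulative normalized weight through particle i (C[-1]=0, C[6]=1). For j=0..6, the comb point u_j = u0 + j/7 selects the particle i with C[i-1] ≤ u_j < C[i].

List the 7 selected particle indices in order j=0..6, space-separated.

C = [4/27, 2/9, 11/27, 16/27, 8/9, 26/27, 1]
j=0: u_0=37/420 ∈ [0, 4/27) → index 0
j=1: u_1=97/420 ∈ [2/9, 11/27) → index 2
j=2: u_2=157/420 ∈ [2/9, 11/27) → index 2
j=3: u_3=31/60 ∈ [11/27, 16/27) → index 3
j=4: u_4=277/420 ∈ [16/27, 8/9) → index 4
j=5: u_5=337/420 ∈ [16/27, 8/9) → index 4
j=6: u_6=397/420 ∈ [8/9, 26/27) → index 5

0 2 2 3 4 4 5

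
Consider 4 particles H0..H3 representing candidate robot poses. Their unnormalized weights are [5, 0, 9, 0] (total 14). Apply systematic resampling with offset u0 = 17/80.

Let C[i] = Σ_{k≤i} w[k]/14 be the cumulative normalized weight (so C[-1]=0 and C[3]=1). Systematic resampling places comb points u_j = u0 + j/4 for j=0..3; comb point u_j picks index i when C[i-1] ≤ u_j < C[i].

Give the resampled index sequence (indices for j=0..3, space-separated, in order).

C = [5/14, 5/14, 1, 1]
j=0: u_0=17/80 ∈ [0, 5/14) → index 0
j=1: u_1=37/80 ∈ [5/14, 1) → index 2
j=2: u_2=57/80 ∈ [5/14, 1) → index 2
j=3: u_3=77/80 ∈ [5/14, 1) → index 2

0 2 2 2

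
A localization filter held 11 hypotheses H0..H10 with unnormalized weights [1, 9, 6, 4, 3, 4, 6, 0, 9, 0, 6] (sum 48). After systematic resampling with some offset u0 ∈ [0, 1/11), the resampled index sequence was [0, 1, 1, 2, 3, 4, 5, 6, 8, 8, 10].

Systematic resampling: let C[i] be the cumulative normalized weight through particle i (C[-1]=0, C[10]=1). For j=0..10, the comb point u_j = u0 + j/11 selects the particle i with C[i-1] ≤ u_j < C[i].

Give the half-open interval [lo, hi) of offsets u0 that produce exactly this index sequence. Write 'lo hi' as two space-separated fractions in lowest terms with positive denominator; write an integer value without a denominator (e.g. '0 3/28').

C = [1/48, 5/24, 1/3, 5/12, 23/48, 9/16, 11/16, 11/16, 7/8, 7/8, 1]
j=0 picked index 0: u0 ∈ [0, 1/48)
j=1 picked index 1: u0 ∈ [-37/528, 31/264)
j=2 picked index 1: u0 ∈ [-85/528, 7/264)
j=3 picked index 2: u0 ∈ [-17/264, 2/33)
j=4 picked index 3: u0 ∈ [-1/33, 7/132)
j=5 picked index 4: u0 ∈ [-5/132, 13/528)
j=6 picked index 5: u0 ∈ [-35/528, 3/176)
j=7 picked index 6: u0 ∈ [-13/176, 9/176)
j=8 picked index 8: u0 ∈ [-7/176, 13/88)
j=9 picked index 8: u0 ∈ [-23/176, 5/88)
j=10 picked index 10: u0 ∈ [-3/88, 1/11)
intersection: [0, 3/176)

0 3/176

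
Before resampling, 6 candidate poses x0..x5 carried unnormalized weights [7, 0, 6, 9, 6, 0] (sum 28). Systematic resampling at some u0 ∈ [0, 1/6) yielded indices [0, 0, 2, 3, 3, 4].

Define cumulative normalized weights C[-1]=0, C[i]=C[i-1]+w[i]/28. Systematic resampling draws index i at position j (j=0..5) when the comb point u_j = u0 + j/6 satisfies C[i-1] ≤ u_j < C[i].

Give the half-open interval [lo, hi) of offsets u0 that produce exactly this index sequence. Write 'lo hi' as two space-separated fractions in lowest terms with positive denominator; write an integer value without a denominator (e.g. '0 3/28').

C = [1/4, 1/4, 13/28, 11/14, 1, 1]
j=0 picked index 0: u0 ∈ [0, 1/4)
j=1 picked index 0: u0 ∈ [-1/6, 1/12)
j=2 picked index 2: u0 ∈ [-1/12, 11/84)
j=3 picked index 3: u0 ∈ [-1/28, 2/7)
j=4 picked index 3: u0 ∈ [-17/84, 5/42)
j=5 picked index 4: u0 ∈ [-1/21, 1/6)
intersection: [0, 1/12)

0 1/12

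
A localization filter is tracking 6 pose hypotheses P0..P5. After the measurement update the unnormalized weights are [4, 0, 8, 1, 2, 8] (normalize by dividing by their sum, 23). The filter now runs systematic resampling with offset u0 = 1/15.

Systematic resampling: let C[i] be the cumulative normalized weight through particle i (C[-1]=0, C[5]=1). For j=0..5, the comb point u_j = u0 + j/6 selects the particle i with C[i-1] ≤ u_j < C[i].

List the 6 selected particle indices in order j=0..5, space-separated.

C = [4/23, 4/23, 12/23, 13/23, 15/23, 1]
j=0: u_0=1/15 ∈ [0, 4/23) → index 0
j=1: u_1=7/30 ∈ [4/23, 12/23) → index 2
j=2: u_2=2/5 ∈ [4/23, 12/23) → index 2
j=3: u_3=17/30 ∈ [13/23, 15/23) → index 4
j=4: u_4=11/15 ∈ [15/23, 1) → index 5
j=5: u_5=9/10 ∈ [15/23, 1) → index 5

0 2 2 4 5 5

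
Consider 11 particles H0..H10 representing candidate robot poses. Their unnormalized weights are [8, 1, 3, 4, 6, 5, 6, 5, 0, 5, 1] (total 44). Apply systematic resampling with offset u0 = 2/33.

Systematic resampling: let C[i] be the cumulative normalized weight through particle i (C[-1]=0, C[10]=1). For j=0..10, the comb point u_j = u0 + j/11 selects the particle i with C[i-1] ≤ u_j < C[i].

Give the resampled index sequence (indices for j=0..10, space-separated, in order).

0 0 2 3 4 5 5 6 7 9 9

C = [2/11, 9/44, 3/11, 4/11, 1/2, 27/44, 3/4, 19/22, 19/22, 43/44, 1]
j=0: u_0=2/33 ∈ [0, 2/11) → index 0
j=1: u_1=5/33 ∈ [0, 2/11) → index 0
j=2: u_2=8/33 ∈ [9/44, 3/11) → index 2
j=3: u_3=1/3 ∈ [3/11, 4/11) → index 3
j=4: u_4=14/33 ∈ [4/11, 1/2) → index 4
j=5: u_5=17/33 ∈ [1/2, 27/44) → index 5
j=6: u_6=20/33 ∈ [1/2, 27/44) → index 5
j=7: u_7=23/33 ∈ [27/44, 3/4) → index 6
j=8: u_8=26/33 ∈ [3/4, 19/22) → index 7
j=9: u_9=29/33 ∈ [19/22, 43/44) → index 9
j=10: u_10=32/33 ∈ [19/22, 43/44) → index 9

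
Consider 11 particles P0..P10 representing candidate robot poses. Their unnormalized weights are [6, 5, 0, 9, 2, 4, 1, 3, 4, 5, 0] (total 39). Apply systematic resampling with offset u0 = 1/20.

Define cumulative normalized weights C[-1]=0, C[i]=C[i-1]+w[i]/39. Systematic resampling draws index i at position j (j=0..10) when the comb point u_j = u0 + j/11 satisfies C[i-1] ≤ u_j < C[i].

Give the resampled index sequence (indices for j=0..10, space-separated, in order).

C = [2/13, 11/39, 11/39, 20/39, 22/39, 2/3, 9/13, 10/13, 34/39, 1, 1]
j=0: u_0=1/20 ∈ [0, 2/13) → index 0
j=1: u_1=31/220 ∈ [0, 2/13) → index 0
j=2: u_2=51/220 ∈ [2/13, 11/39) → index 1
j=3: u_3=71/220 ∈ [11/39, 20/39) → index 3
j=4: u_4=91/220 ∈ [11/39, 20/39) → index 3
j=5: u_5=111/220 ∈ [11/39, 20/39) → index 3
j=6: u_6=131/220 ∈ [22/39, 2/3) → index 5
j=7: u_7=151/220 ∈ [2/3, 9/13) → index 6
j=8: u_8=171/220 ∈ [10/13, 34/39) → index 8
j=9: u_9=191/220 ∈ [10/13, 34/39) → index 8
j=10: u_10=211/220 ∈ [34/39, 1) → index 9

0 0 1 3 3 3 5 6 8 8 9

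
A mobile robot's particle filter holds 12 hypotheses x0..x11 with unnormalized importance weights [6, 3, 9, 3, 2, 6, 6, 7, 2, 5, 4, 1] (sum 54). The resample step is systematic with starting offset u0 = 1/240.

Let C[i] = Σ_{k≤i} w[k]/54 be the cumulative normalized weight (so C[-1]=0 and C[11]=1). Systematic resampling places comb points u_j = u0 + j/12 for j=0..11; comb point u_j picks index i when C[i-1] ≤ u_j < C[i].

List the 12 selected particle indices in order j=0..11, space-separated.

0 0 2 2 3 4 5 6 7 7 9 10

C = [1/9, 1/6, 1/3, 7/18, 23/54, 29/54, 35/54, 7/9, 22/27, 49/54, 53/54, 1]
j=0: u_0=1/240 ∈ [0, 1/9) → index 0
j=1: u_1=7/80 ∈ [0, 1/9) → index 0
j=2: u_2=41/240 ∈ [1/6, 1/3) → index 2
j=3: u_3=61/240 ∈ [1/6, 1/3) → index 2
j=4: u_4=27/80 ∈ [1/3, 7/18) → index 3
j=5: u_5=101/240 ∈ [7/18, 23/54) → index 4
j=6: u_6=121/240 ∈ [23/54, 29/54) → index 5
j=7: u_7=47/80 ∈ [29/54, 35/54) → index 6
j=8: u_8=161/240 ∈ [35/54, 7/9) → index 7
j=9: u_9=181/240 ∈ [35/54, 7/9) → index 7
j=10: u_10=67/80 ∈ [22/27, 49/54) → index 9
j=11: u_11=221/240 ∈ [49/54, 53/54) → index 10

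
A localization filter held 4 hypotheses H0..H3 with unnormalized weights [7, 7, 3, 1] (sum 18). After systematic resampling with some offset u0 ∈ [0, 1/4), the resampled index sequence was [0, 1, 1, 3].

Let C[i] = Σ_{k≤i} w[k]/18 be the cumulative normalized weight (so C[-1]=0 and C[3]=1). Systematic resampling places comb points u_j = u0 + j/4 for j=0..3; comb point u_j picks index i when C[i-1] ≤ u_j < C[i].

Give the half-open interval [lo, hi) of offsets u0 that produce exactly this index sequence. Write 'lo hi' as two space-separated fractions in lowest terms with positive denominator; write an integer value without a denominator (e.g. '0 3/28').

C = [7/18, 7/9, 17/18, 1]
j=0 picked index 0: u0 ∈ [0, 7/18)
j=1 picked index 1: u0 ∈ [5/36, 19/36)
j=2 picked index 1: u0 ∈ [-1/9, 5/18)
j=3 picked index 3: u0 ∈ [7/36, 1/4)
intersection: [7/36, 1/4)

7/36 1/4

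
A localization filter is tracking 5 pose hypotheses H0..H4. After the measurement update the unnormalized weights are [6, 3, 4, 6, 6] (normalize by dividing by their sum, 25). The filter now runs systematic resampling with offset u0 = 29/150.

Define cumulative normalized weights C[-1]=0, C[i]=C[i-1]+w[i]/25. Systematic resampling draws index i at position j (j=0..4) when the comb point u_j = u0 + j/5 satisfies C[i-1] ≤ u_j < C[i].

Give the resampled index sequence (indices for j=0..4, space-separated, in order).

0 2 3 4 4

C = [6/25, 9/25, 13/25, 19/25, 1]
j=0: u_0=29/150 ∈ [0, 6/25) → index 0
j=1: u_1=59/150 ∈ [9/25, 13/25) → index 2
j=2: u_2=89/150 ∈ [13/25, 19/25) → index 3
j=3: u_3=119/150 ∈ [19/25, 1) → index 4
j=4: u_4=149/150 ∈ [19/25, 1) → index 4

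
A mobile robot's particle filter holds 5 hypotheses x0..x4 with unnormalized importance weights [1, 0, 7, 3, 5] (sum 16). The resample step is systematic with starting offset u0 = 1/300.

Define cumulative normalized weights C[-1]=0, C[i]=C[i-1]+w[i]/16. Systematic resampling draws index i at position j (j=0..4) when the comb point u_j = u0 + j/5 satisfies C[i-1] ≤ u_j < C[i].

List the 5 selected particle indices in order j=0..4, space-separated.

0 2 2 3 4

C = [1/16, 1/16, 1/2, 11/16, 1]
j=0: u_0=1/300 ∈ [0, 1/16) → index 0
j=1: u_1=61/300 ∈ [1/16, 1/2) → index 2
j=2: u_2=121/300 ∈ [1/16, 1/2) → index 2
j=3: u_3=181/300 ∈ [1/2, 11/16) → index 3
j=4: u_4=241/300 ∈ [11/16, 1) → index 4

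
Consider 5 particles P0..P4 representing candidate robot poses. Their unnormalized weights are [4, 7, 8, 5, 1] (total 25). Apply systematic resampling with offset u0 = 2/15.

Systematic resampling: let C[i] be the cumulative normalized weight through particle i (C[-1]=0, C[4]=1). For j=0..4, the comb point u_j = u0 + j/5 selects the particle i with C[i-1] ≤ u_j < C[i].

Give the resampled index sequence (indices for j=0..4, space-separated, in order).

C = [4/25, 11/25, 19/25, 24/25, 1]
j=0: u_0=2/15 ∈ [0, 4/25) → index 0
j=1: u_1=1/3 ∈ [4/25, 11/25) → index 1
j=2: u_2=8/15 ∈ [11/25, 19/25) → index 2
j=3: u_3=11/15 ∈ [11/25, 19/25) → index 2
j=4: u_4=14/15 ∈ [19/25, 24/25) → index 3

0 1 2 2 3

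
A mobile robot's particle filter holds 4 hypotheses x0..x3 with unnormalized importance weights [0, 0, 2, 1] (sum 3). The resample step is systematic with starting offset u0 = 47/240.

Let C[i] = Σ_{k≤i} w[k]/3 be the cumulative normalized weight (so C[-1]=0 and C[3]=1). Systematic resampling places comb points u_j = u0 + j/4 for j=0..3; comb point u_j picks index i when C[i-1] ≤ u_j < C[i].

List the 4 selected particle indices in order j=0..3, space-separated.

C = [0, 0, 2/3, 1]
j=0: u_0=47/240 ∈ [0, 2/3) → index 2
j=1: u_1=107/240 ∈ [0, 2/3) → index 2
j=2: u_2=167/240 ∈ [2/3, 1) → index 3
j=3: u_3=227/240 ∈ [2/3, 1) → index 3

2 2 3 3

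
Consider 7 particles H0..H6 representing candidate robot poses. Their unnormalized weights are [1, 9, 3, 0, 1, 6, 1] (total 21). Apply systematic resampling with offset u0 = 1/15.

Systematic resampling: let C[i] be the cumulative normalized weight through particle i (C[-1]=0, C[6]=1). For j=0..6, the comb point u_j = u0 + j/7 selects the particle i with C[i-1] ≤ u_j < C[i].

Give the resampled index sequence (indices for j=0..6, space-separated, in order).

C = [1/21, 10/21, 13/21, 13/21, 2/3, 20/21, 1]
j=0: u_0=1/15 ∈ [1/21, 10/21) → index 1
j=1: u_1=22/105 ∈ [1/21, 10/21) → index 1
j=2: u_2=37/105 ∈ [1/21, 10/21) → index 1
j=3: u_3=52/105 ∈ [10/21, 13/21) → index 2
j=4: u_4=67/105 ∈ [13/21, 2/3) → index 4
j=5: u_5=82/105 ∈ [2/3, 20/21) → index 5
j=6: u_6=97/105 ∈ [2/3, 20/21) → index 5

1 1 1 2 4 5 5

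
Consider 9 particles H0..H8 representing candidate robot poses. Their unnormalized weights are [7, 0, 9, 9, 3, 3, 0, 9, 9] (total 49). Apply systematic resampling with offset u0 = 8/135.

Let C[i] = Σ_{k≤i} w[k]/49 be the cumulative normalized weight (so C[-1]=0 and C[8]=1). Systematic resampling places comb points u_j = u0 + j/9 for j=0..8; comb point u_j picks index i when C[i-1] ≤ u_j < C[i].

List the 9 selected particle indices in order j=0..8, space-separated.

C = [1/7, 1/7, 16/49, 25/49, 4/7, 31/49, 31/49, 40/49, 1]
j=0: u_0=8/135 ∈ [0, 1/7) → index 0
j=1: u_1=23/135 ∈ [1/7, 16/49) → index 2
j=2: u_2=38/135 ∈ [1/7, 16/49) → index 2
j=3: u_3=53/135 ∈ [16/49, 25/49) → index 3
j=4: u_4=68/135 ∈ [16/49, 25/49) → index 3
j=5: u_5=83/135 ∈ [4/7, 31/49) → index 5
j=6: u_6=98/135 ∈ [31/49, 40/49) → index 7
j=7: u_7=113/135 ∈ [40/49, 1) → index 8
j=8: u_8=128/135 ∈ [40/49, 1) → index 8

0 2 2 3 3 5 7 8 8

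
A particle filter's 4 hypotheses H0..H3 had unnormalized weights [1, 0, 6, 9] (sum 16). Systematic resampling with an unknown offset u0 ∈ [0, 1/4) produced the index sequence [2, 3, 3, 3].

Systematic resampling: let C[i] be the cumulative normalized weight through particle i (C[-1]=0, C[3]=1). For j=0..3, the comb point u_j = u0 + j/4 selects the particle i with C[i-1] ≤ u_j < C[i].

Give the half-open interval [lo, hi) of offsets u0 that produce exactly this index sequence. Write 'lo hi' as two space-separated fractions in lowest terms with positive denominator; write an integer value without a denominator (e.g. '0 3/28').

3/16 1/4

C = [1/16, 1/16, 7/16, 1]
j=0 picked index 2: u0 ∈ [1/16, 7/16)
j=1 picked index 3: u0 ∈ [3/16, 3/4)
j=2 picked index 3: u0 ∈ [-1/16, 1/2)
j=3 picked index 3: u0 ∈ [-5/16, 1/4)
intersection: [3/16, 1/4)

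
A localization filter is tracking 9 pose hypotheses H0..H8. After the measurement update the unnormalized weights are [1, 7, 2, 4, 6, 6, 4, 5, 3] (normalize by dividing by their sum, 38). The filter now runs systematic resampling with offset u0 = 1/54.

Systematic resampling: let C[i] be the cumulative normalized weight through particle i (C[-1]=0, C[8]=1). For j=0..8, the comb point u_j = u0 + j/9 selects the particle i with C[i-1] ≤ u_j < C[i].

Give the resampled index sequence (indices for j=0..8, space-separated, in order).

0 1 2 3 4 5 6 7 7

C = [1/38, 4/19, 5/19, 7/19, 10/19, 13/19, 15/19, 35/38, 1]
j=0: u_0=1/54 ∈ [0, 1/38) → index 0
j=1: u_1=7/54 ∈ [1/38, 4/19) → index 1
j=2: u_2=13/54 ∈ [4/19, 5/19) → index 2
j=3: u_3=19/54 ∈ [5/19, 7/19) → index 3
j=4: u_4=25/54 ∈ [7/19, 10/19) → index 4
j=5: u_5=31/54 ∈ [10/19, 13/19) → index 5
j=6: u_6=37/54 ∈ [13/19, 15/19) → index 6
j=7: u_7=43/54 ∈ [15/19, 35/38) → index 7
j=8: u_8=49/54 ∈ [15/19, 35/38) → index 7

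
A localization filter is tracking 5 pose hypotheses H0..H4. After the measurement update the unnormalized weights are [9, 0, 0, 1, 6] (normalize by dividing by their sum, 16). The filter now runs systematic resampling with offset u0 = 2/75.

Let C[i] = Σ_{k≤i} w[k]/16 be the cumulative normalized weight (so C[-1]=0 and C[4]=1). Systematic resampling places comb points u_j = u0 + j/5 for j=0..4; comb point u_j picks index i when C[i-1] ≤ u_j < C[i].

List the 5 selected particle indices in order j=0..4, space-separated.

0 0 0 4 4

C = [9/16, 9/16, 9/16, 5/8, 1]
j=0: u_0=2/75 ∈ [0, 9/16) → index 0
j=1: u_1=17/75 ∈ [0, 9/16) → index 0
j=2: u_2=32/75 ∈ [0, 9/16) → index 0
j=3: u_3=47/75 ∈ [5/8, 1) → index 4
j=4: u_4=62/75 ∈ [5/8, 1) → index 4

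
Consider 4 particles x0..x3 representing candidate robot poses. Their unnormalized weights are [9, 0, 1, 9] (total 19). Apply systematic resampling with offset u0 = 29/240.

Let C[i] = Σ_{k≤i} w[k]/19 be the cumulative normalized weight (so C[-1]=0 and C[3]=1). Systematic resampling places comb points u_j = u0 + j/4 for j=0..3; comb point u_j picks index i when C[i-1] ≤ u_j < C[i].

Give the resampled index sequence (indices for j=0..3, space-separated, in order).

0 0 3 3

C = [9/19, 9/19, 10/19, 1]
j=0: u_0=29/240 ∈ [0, 9/19) → index 0
j=1: u_1=89/240 ∈ [0, 9/19) → index 0
j=2: u_2=149/240 ∈ [10/19, 1) → index 3
j=3: u_3=209/240 ∈ [10/19, 1) → index 3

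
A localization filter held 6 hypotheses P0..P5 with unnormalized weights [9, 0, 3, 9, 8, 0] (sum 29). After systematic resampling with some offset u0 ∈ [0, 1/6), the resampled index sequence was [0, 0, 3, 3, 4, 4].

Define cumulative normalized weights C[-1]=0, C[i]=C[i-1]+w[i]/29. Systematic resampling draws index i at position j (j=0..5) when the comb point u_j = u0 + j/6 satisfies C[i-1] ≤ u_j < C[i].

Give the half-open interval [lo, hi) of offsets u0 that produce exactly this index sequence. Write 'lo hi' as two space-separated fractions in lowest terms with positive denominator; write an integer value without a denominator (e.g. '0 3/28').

C = [9/29, 9/29, 12/29, 21/29, 1, 1]
j=0 picked index 0: u0 ∈ [0, 9/29)
j=1 picked index 0: u0 ∈ [-1/6, 25/174)
j=2 picked index 3: u0 ∈ [7/87, 34/87)
j=3 picked index 3: u0 ∈ [-5/58, 13/58)
j=4 picked index 4: u0 ∈ [5/87, 1/3)
j=5 picked index 4: u0 ∈ [-19/174, 1/6)
intersection: [7/87, 25/174)

7/87 25/174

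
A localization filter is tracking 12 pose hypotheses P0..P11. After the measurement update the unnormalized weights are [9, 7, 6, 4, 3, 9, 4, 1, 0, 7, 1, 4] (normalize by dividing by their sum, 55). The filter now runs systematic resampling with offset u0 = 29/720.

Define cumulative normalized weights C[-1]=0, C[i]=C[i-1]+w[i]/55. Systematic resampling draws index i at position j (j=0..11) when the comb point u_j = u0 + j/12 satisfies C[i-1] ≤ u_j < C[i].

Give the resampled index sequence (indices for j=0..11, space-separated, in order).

C = [9/55, 16/55, 2/5, 26/55, 29/55, 38/55, 42/55, 43/55, 43/55, 10/11, 51/55, 1]
j=0: u_0=29/720 ∈ [0, 9/55) → index 0
j=1: u_1=89/720 ∈ [0, 9/55) → index 0
j=2: u_2=149/720 ∈ [9/55, 16/55) → index 1
j=3: u_3=209/720 ∈ [9/55, 16/55) → index 1
j=4: u_4=269/720 ∈ [16/55, 2/5) → index 2
j=5: u_5=329/720 ∈ [2/5, 26/55) → index 3
j=6: u_6=389/720 ∈ [29/55, 38/55) → index 5
j=7: u_7=449/720 ∈ [29/55, 38/55) → index 5
j=8: u_8=509/720 ∈ [38/55, 42/55) → index 6
j=9: u_9=569/720 ∈ [43/55, 10/11) → index 9
j=10: u_10=629/720 ∈ [43/55, 10/11) → index 9
j=11: u_11=689/720 ∈ [51/55, 1) → index 11

0 0 1 1 2 3 5 5 6 9 9 11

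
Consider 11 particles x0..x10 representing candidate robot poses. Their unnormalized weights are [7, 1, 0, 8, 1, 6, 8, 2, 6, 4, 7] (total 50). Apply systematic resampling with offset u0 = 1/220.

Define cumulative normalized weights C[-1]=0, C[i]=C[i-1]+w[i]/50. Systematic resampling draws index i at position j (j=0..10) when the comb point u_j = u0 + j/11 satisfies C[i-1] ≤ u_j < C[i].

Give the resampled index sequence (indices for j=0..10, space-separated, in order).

0 0 3 3 5 5 6 7 8 9 10

C = [7/50, 4/25, 4/25, 8/25, 17/50, 23/50, 31/50, 33/50, 39/50, 43/50, 1]
j=0: u_0=1/220 ∈ [0, 7/50) → index 0
j=1: u_1=21/220 ∈ [0, 7/50) → index 0
j=2: u_2=41/220 ∈ [4/25, 8/25) → index 3
j=3: u_3=61/220 ∈ [4/25, 8/25) → index 3
j=4: u_4=81/220 ∈ [17/50, 23/50) → index 5
j=5: u_5=101/220 ∈ [17/50, 23/50) → index 5
j=6: u_6=11/20 ∈ [23/50, 31/50) → index 6
j=7: u_7=141/220 ∈ [31/50, 33/50) → index 7
j=8: u_8=161/220 ∈ [33/50, 39/50) → index 8
j=9: u_9=181/220 ∈ [39/50, 43/50) → index 9
j=10: u_10=201/220 ∈ [43/50, 1) → index 10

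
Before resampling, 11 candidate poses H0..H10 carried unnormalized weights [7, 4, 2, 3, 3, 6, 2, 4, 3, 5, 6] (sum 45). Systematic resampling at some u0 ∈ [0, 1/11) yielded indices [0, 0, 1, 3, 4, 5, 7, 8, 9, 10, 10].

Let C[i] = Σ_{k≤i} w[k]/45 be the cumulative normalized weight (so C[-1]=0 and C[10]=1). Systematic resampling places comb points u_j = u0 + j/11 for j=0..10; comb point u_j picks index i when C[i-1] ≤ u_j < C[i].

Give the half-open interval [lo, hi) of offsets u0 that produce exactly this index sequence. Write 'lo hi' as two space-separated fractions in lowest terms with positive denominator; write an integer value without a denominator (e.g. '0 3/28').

C = [7/45, 11/45, 13/45, 16/45, 19/45, 5/9, 3/5, 31/45, 34/45, 13/15, 1]
j=0 picked index 0: u0 ∈ [0, 7/45)
j=1 picked index 0: u0 ∈ [-1/11, 32/495)
j=2 picked index 1: u0 ∈ [-13/495, 31/495)
j=3 picked index 3: u0 ∈ [8/495, 41/495)
j=4 picked index 4: u0 ∈ [-4/495, 29/495)
j=5 picked index 5: u0 ∈ [-16/495, 10/99)
j=6 picked index 7: u0 ∈ [3/55, 71/495)
j=7 picked index 8: u0 ∈ [26/495, 59/495)
j=8 picked index 9: u0 ∈ [14/495, 23/165)
j=9 picked index 10: u0 ∈ [8/165, 2/11)
j=10 picked index 10: u0 ∈ [-7/165, 1/11)
intersection: [3/55, 29/495)

3/55 29/495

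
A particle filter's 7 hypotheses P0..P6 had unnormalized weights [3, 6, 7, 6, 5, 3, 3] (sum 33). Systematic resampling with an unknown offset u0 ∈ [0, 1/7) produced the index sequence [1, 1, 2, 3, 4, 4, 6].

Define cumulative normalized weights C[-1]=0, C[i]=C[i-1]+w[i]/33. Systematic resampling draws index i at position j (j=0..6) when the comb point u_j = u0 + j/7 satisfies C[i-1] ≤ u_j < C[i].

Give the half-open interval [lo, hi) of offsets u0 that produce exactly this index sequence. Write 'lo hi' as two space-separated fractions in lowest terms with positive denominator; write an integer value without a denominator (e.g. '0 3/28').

2/21 8/77

C = [1/11, 3/11, 16/33, 2/3, 9/11, 10/11, 1]
j=0 picked index 1: u0 ∈ [1/11, 3/11)
j=1 picked index 1: u0 ∈ [-4/77, 10/77)
j=2 picked index 2: u0 ∈ [-1/77, 46/231)
j=3 picked index 3: u0 ∈ [13/231, 5/21)
j=4 picked index 4: u0 ∈ [2/21, 19/77)
j=5 picked index 4: u0 ∈ [-1/21, 8/77)
j=6 picked index 6: u0 ∈ [4/77, 1/7)
intersection: [2/21, 8/77)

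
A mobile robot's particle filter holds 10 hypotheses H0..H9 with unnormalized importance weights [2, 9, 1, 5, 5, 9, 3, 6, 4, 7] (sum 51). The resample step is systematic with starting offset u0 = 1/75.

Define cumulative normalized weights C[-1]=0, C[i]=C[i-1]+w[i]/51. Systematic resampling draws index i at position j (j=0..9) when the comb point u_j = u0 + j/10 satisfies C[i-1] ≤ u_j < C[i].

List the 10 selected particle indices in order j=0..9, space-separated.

C = [2/51, 11/51, 4/17, 1/3, 22/51, 31/51, 2/3, 40/51, 44/51, 1]
j=0: u_0=1/75 ∈ [0, 2/51) → index 0
j=1: u_1=17/150 ∈ [2/51, 11/51) → index 1
j=2: u_2=16/75 ∈ [2/51, 11/51) → index 1
j=3: u_3=47/150 ∈ [4/17, 1/3) → index 3
j=4: u_4=31/75 ∈ [1/3, 22/51) → index 4
j=5: u_5=77/150 ∈ [22/51, 31/51) → index 5
j=6: u_6=46/75 ∈ [31/51, 2/3) → index 6
j=7: u_7=107/150 ∈ [2/3, 40/51) → index 7
j=8: u_8=61/75 ∈ [40/51, 44/51) → index 8
j=9: u_9=137/150 ∈ [44/51, 1) → index 9

0 1 1 3 4 5 6 7 8 9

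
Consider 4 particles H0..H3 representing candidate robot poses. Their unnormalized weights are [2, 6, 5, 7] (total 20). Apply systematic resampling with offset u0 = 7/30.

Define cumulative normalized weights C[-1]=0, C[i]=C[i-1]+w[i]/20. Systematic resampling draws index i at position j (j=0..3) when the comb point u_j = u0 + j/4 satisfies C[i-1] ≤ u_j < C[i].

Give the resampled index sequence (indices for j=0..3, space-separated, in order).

1 2 3 3

C = [1/10, 2/5, 13/20, 1]
j=0: u_0=7/30 ∈ [1/10, 2/5) → index 1
j=1: u_1=29/60 ∈ [2/5, 13/20) → index 2
j=2: u_2=11/15 ∈ [13/20, 1) → index 3
j=3: u_3=59/60 ∈ [13/20, 1) → index 3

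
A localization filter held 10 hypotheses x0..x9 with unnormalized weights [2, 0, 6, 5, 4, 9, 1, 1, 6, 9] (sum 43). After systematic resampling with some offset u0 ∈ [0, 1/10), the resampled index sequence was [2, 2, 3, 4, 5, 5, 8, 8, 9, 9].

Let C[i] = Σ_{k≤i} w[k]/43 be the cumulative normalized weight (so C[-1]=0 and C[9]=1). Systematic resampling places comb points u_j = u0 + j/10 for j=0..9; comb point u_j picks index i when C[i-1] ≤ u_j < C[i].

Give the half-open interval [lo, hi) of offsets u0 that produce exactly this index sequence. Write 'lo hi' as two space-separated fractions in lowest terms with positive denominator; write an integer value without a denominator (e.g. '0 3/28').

C = [2/43, 2/43, 8/43, 13/43, 17/43, 26/43, 27/43, 28/43, 34/43, 1]
j=0 picked index 2: u0 ∈ [2/43, 8/43)
j=1 picked index 2: u0 ∈ [-23/430, 37/430)
j=2 picked index 3: u0 ∈ [-3/215, 22/215)
j=3 picked index 4: u0 ∈ [1/430, 41/430)
j=4 picked index 5: u0 ∈ [-1/215, 44/215)
j=5 picked index 5: u0 ∈ [-9/86, 9/86)
j=6 picked index 8: u0 ∈ [11/215, 41/215)
j=7 picked index 8: u0 ∈ [-21/430, 39/430)
j=8 picked index 9: u0 ∈ [-2/215, 1/5)
j=9 picked index 9: u0 ∈ [-47/430, 1/10)
intersection: [11/215, 37/430)

11/215 37/430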